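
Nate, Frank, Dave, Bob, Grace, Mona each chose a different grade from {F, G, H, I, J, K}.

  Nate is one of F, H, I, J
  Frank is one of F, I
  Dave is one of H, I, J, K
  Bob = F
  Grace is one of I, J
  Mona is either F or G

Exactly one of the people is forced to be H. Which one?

Nate

Bob has just one choice, so Bob = F. So Nate, Frank, Mona can't be F.
That leaves Mona = G.
Frank must be I (only option left). Remove I from Nate, Dave, Grace.
Grace's domain is down to {J}, so Grace = J. Eliminate J elsewhere: Nate, Dave.
So H goes to Nate.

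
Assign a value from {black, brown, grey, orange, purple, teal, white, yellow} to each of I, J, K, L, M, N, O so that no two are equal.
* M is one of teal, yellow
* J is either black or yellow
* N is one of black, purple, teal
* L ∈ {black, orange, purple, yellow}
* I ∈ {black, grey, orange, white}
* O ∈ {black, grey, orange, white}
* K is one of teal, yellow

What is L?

K and M share exactly the 2 values {teal, yellow}; by pigeonhole those values go to them, so strike teal, yellow from J, L, N.
J's domain is down to {black}, so J = black. Remove black from I, L, N, O.
N has just one choice, so N = purple. Strike purple from L.
So L = orange.

orange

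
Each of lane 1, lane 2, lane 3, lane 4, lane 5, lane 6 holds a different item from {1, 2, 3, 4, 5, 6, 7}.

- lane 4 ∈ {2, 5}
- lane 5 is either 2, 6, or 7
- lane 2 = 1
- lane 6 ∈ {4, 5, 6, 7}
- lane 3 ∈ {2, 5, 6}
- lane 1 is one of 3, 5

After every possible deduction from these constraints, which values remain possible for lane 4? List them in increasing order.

2, 5

lane 2's domain is down to {1}, so lane 2 = 1.
No further eliminations apply; lane 4 can still be any of 2, 5.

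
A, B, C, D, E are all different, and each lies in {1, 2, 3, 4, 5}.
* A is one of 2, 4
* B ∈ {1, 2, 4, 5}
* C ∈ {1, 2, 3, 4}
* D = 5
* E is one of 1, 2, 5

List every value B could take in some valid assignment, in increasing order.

D must be 5 (only option left). Eliminate 5 elsewhere: B, E.
The 4 still-open variables together cover exactly {1, 2, 3, 4} — 4 values for 4 variables — and 3 appears only in C's list, so C = 3.
No further eliminations apply; B can still be any of 1, 2, 4.

1, 2, 4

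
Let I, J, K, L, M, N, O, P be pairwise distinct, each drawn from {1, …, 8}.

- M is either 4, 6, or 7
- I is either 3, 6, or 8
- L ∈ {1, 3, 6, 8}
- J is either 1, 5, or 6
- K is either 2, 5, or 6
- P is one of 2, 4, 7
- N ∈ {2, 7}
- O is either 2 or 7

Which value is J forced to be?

N and O between them cover only {2, 7} — a naked pair. Remove those values from K, M, P.
That leaves P = 4. Strike 4 from M.
That leaves M = 6. Remove 6 from I, J, K, L.
K must be 5 (only option left). Strike 5 from J.
So J = 1.

1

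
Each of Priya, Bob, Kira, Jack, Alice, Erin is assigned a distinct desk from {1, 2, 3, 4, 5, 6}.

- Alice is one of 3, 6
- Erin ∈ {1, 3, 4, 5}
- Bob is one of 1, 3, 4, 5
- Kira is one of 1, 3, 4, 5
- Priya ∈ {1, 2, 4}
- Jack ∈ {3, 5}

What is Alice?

6

The 6 variables together cover exactly {1, 2, 3, 4, 5, 6} — 6 values for 6 variables — and 2 appears only in Priya's list, so Priya = 2.
Among the 5 still-open variables, 6 fits only Alice (and all 5 values in {1, 3, 4, 5, 6} must be used), so Alice = 6.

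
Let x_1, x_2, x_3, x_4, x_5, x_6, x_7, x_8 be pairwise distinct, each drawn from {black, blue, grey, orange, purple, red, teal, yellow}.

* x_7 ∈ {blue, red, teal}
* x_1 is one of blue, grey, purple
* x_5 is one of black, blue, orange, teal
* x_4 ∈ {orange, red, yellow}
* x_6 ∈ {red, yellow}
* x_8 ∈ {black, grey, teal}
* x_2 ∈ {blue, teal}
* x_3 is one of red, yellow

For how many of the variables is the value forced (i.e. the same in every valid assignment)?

4

The 8 variables draw from only 8 values {black, blue, grey, orange, purple, red, teal, yellow}, so each is used; only x_1 can be purple, hence x_1 = purple.
The 7 still-open variables together cover exactly {black, blue, grey, orange, red, teal, yellow} — 7 values for 7 variables — and grey appears only in x_8's list, so x_8 = grey.
The 6 still-open variables draw from only 6 values {black, blue, orange, red, teal, yellow}, so each is used; only x_5 can be black, hence x_5 = black.
The 5 still-open variables together cover exactly {blue, orange, red, teal, yellow} — 5 values for 5 variables — and orange appears only in x_4's list, so x_4 = orange.
x_3 and x_6 between them cover only {red, yellow} — a naked pair. Remove those values from x_7.
Determined: x_1=purple, x_4=orange, x_5=black, x_8=grey. The other variables each still have more than one consistent value. That makes 4.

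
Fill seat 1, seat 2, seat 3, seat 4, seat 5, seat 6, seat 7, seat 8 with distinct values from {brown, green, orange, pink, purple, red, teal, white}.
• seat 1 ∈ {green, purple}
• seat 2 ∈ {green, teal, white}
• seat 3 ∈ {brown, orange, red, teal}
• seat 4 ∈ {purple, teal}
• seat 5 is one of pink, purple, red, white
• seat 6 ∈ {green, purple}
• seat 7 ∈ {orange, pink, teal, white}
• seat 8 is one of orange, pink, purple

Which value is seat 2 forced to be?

The 8 variables together cover exactly {brown, green, orange, pink, purple, red, teal, white} — 8 values for 8 variables — and brown appears only in seat 3's list, so seat 3 = brown.
Among the 7 still-open variables, red fits only seat 5 (and all 7 values in {green, orange, pink, purple, red, teal, white} must be used), so seat 5 = red.
The 2 variables seat 1 and seat 6 are confined to {green, purple}, which locks those values in; drop them from seat 2, seat 4, seat 8.
seat 4 has just one choice, so seat 4 = teal. Eliminate teal elsewhere: seat 2, seat 7.
So seat 2 = white.

white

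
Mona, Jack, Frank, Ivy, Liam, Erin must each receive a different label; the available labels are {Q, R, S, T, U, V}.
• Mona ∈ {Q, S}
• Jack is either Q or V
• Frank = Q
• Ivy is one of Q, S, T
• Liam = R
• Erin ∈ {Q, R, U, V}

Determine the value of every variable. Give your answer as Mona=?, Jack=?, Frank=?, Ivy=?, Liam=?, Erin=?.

Mona=S, Jack=V, Frank=Q, Ivy=T, Liam=R, Erin=U

Frank must be Q (only option left). So Mona, Jack, Ivy, Erin can't be Q.
That leaves Liam = R. Remove R from Erin.
Mona must be S (only option left). So Ivy can't be S.
That leaves Jack = V. Strike V from Erin.
Ivy must be T (only option left).
That leaves Erin = U.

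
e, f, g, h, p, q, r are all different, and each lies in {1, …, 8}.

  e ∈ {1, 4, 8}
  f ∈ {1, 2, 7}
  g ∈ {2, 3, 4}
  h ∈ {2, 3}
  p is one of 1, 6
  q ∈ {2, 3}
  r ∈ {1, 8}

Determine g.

The 7 variables draw from only 7 values {1, 2, 3, 4, 6, 7, 8}, so each is used; only p can be 6, hence p = 6.
The 6 still-open variables draw from only 6 values {1, 2, 3, 4, 7, 8}, so each is used; only f can be 7, hence f = 7.
The 2 variables h and q are confined to {2, 3}, which locks those values in; drop them from g.
So g = 4.

4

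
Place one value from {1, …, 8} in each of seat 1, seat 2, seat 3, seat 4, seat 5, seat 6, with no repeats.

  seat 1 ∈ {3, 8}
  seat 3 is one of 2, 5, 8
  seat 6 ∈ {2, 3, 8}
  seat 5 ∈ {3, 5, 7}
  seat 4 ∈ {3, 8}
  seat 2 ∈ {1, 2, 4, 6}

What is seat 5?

7

seat 1 and seat 4 between them cover only {3, 8} — a naked pair. Remove those values from seat 3, seat 5, seat 6.
seat 6 must be 2 (only option left). Eliminate 2 elsewhere: seat 2, seat 3.
seat 3 has just one choice, so seat 3 = 5. Strike 5 from seat 5.
So seat 5 = 7.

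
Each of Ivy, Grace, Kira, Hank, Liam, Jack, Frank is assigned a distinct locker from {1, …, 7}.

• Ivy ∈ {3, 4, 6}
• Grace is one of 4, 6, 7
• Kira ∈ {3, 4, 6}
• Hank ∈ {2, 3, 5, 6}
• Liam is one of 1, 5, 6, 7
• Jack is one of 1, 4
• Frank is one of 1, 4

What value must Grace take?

The 7 variables together cover exactly {1, 2, 3, 4, 5, 6, 7} — 7 values for 7 variables — and 2 appears only in Hank's list, so Hank = 2.
Among the 6 still-open variables, 5 fits only Liam (and all 6 values in {1, 3, 4, 5, 6, 7} must be used), so Liam = 5.
The 5 still-open variables together cover exactly {1, 3, 4, 6, 7} — 5 values for 5 variables — and 7 appears only in Grace's list, so Grace = 7.

7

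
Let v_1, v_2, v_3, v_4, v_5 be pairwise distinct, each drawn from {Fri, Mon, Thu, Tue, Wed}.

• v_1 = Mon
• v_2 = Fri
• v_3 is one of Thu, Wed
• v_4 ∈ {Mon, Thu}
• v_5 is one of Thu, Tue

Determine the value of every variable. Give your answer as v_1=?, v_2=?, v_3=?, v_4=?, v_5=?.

v_1 has just one choice, so v_1 = Mon. Remove Mon from v_4.
v_2's domain is down to {Fri}, so v_2 = Fri.
v_4 has just one choice, so v_4 = Thu. Strike Thu from v_3, v_5.
v_5 has just one choice, so v_5 = Tue.
That leaves v_3 = Wed.

v_1=Mon, v_2=Fri, v_3=Wed, v_4=Thu, v_5=Tue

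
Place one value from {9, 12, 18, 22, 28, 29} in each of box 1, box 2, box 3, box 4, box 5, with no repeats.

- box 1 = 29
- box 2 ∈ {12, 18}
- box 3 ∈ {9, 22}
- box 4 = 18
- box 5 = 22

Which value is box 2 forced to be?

12

box 1 must be 29 (only option left).
box 4's domain is down to {18}, so box 4 = 18. So box 2 can't be 18.
So box 2 = 12.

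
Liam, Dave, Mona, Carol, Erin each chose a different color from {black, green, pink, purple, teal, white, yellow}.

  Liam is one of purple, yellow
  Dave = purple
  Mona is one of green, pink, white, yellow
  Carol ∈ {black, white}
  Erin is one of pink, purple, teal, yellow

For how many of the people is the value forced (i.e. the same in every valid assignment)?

2

Dave's domain is down to {purple}, so Dave = purple. So Liam, Erin can't be purple.
That leaves Liam = yellow. Remove yellow from Mona, Erin.
Determined: Liam=yellow, Dave=purple. The other people each still have more than one consistent value. That makes 2.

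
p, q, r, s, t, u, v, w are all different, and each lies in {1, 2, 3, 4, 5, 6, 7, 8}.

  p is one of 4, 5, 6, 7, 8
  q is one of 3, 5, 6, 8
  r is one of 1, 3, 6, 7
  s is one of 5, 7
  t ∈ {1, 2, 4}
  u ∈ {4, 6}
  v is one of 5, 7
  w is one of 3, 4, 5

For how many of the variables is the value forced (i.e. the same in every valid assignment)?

2

The 8 variables draw from only 8 values {1, 2, 3, 4, 5, 6, 7, 8}, so each is used; only t can be 2, hence t = 2.
The 7 still-open variables together cover exactly {1, 3, 4, 5, 6, 7, 8} — 7 values for 7 variables — and 1 appears only in r's list, so r = 1.
s and v between them cover only {5, 7} — a naked pair. Remove those values from p, q, w.
Determined: r=1, t=2. The other variables each still have more than one consistent value. That makes 2.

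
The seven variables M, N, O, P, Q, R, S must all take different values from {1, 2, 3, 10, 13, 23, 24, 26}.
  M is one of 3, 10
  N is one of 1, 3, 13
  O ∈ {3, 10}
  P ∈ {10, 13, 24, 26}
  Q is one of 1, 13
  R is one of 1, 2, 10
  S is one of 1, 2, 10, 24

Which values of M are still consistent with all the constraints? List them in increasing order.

The 7 variables draw from only 7 values {1, 2, 3, 10, 13, 24, 26}, so each is used; only P can be 26, hence P = 26.
Among the 6 still-open variables, 24 fits only S (and all 6 values in {1, 2, 3, 10, 13, 24} must be used), so S = 24.
The 5 still-open variables together cover exactly {1, 2, 3, 10, 13} — 5 values for 5 variables — and 2 appears only in R's list, so R = 2.
M and O between them cover only {3, 10} — a naked pair. Remove those values from N.
No further eliminations apply; M can still be any of 3, 10.

3, 10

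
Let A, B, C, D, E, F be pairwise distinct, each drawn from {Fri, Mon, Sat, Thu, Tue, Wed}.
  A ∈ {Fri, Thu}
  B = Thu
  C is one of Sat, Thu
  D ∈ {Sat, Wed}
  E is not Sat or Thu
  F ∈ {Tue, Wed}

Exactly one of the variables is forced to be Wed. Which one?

B must be Thu (only option left). Eliminate Thu elsewhere: A, C.
C's domain is down to {Sat}, so C = Sat. Remove Sat from D.
So Wed goes to D.

D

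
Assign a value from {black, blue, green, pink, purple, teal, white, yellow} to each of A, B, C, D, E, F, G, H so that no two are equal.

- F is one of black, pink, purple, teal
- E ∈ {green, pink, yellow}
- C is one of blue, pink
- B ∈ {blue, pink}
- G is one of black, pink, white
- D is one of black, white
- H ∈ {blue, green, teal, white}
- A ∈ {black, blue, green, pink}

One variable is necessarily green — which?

A

Among the 8 variables, purple fits only F (and all 8 values in {black, blue, green, pink, purple, teal, white, yellow} must be used), so F = purple.
The 7 still-open variables draw from only 7 values {black, blue, green, pink, teal, white, yellow}, so each is used; only H can be teal, hence H = teal.
The 6 still-open variables draw from only 6 values {black, blue, green, pink, white, yellow}, so each is used; only E can be yellow, hence E = yellow.
The 5 still-open variables together cover exactly {black, blue, green, pink, white} — 5 values for 5 variables — and green appears only in A's list, so A = green.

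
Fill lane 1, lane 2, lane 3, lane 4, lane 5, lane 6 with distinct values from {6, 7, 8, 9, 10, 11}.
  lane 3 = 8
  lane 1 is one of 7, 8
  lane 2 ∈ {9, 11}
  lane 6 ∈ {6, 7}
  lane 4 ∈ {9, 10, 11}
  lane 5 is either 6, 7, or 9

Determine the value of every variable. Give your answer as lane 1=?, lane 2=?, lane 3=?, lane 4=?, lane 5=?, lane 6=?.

lane 3's domain is down to {8}, so lane 3 = 8. Strike 8 from lane 1.
lane 1's domain is down to {7}, so lane 1 = 7. So lane 5, lane 6 can't be 7.
lane 6's domain is down to {6}, so lane 6 = 6. Strike 6 from lane 5.
lane 5 has just one choice, so lane 5 = 9. Strike 9 from lane 2, lane 4.
lane 2 must be 11 (only option left). Eliminate 11 elsewhere: lane 4.
That leaves lane 4 = 10.

lane 1=7, lane 2=11, lane 3=8, lane 4=10, lane 5=9, lane 6=6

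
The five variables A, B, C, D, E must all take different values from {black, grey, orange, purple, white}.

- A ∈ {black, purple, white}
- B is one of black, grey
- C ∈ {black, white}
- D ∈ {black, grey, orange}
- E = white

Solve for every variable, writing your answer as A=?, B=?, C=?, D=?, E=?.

E's domain is down to {white}, so E = white. Strike white from A, C.
C's domain is down to {black}, so C = black. Strike black from A, B, D.
A's domain is down to {purple}, so A = purple.
B's domain is down to {grey}, so B = grey. Eliminate grey elsewhere: D.
D's domain is down to {orange}, so D = orange.

A=purple, B=grey, C=black, D=orange, E=white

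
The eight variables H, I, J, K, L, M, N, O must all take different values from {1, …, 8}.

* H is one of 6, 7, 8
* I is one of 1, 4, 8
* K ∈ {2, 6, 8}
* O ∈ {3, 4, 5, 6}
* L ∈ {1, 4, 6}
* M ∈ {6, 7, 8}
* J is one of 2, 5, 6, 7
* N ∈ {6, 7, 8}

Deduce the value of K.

The 8 variables together cover exactly {1, 2, 3, 4, 5, 6, 7, 8} — 8 values for 8 variables — and 3 appears only in O's list, so O = 3.
The 7 still-open variables together cover exactly {1, 2, 4, 5, 6, 7, 8} — 7 values for 7 variables — and 5 appears only in J's list, so J = 5.
Among the 6 still-open variables, 2 fits only K (and all 6 values in {1, 2, 4, 6, 7, 8} must be used), so K = 2.

2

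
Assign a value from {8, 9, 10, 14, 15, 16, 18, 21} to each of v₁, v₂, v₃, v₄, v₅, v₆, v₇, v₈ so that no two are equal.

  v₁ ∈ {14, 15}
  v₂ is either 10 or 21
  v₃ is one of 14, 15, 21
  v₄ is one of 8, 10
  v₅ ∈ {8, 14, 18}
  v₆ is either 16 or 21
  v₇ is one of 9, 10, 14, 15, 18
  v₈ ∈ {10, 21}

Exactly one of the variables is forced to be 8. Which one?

The 8 variables draw from only 8 values {8, 9, 10, 14, 15, 16, 18, 21}, so each is used; only v₇ can be 9, hence v₇ = 9.
The 7 still-open variables together cover exactly {8, 10, 14, 15, 16, 18, 21} — 7 values for 7 variables — and 16 appears only in v₆'s list, so v₆ = 16.
The 6 still-open variables together cover exactly {8, 10, 14, 15, 18, 21} — 6 values for 6 variables — and 18 appears only in v₅'s list, so v₅ = 18.
Among the 5 still-open variables, 8 fits only v₄ (and all 5 values in {8, 10, 14, 15, 21} must be used), so v₄ = 8.

v₄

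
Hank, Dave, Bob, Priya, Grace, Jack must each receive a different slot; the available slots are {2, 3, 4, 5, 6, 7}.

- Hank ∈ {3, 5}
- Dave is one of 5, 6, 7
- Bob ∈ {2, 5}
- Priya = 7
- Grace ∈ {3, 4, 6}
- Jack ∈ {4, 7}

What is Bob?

2

Priya must be 7 (only option left). Eliminate 7 elsewhere: Dave, Jack.
Jack's domain is down to {4}, so Jack = 4. Eliminate 4 elsewhere: Grace.
The 4 still-open variables together cover exactly {2, 3, 5, 6} — 4 values for 4 variables — and 2 appears only in Bob's list, so Bob = 2.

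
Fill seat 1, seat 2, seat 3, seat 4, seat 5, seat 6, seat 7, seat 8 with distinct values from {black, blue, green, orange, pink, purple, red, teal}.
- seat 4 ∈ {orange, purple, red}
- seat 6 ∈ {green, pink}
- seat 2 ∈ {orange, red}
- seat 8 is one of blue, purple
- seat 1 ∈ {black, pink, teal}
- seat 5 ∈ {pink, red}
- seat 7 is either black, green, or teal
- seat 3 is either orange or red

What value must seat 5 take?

pink

The 8 variables draw from only 8 values {black, blue, green, orange, pink, purple, red, teal}, so each is used; only seat 8 can be blue, hence seat 8 = blue.
The 7 still-open variables together cover exactly {black, green, orange, pink, purple, red, teal} — 7 values for 7 variables — and purple appears only in seat 4's list, so seat 4 = purple.
seat 2 and seat 3 between them cover only {orange, red} — a naked pair. Remove those values from seat 5.
So seat 5 = pink.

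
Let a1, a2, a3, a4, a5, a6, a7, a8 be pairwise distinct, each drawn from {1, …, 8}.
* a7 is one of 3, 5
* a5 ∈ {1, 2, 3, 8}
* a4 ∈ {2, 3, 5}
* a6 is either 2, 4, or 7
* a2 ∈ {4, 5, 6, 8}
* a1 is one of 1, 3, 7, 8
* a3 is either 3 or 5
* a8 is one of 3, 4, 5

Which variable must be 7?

The 8 variables draw from only 8 values {1, 2, 3, 4, 5, 6, 7, 8}, so each is used; only a2 can be 6, hence a2 = 6.
a3 and a7 share exactly the 2 values {3, 5}; by pigeonhole those values go to them, so strike 3, 5 from a1, a4, a5, a8.
a4 has just one choice, so a4 = 2. So a5, a6 can't be 2.
a8 has just one choice, so a8 = 4. Remove 4 from a6.
So 7 goes to a6.

a6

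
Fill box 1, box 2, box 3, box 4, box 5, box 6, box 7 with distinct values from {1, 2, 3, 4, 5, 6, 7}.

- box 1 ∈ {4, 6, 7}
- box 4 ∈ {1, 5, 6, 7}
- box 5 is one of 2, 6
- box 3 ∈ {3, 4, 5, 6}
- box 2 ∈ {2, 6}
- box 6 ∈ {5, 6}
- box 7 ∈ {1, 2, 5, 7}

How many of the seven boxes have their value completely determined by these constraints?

3

The 7 variables draw from only 7 values {1, 2, 3, 4, 5, 6, 7}, so each is used; only box 3 can be 3, hence box 3 = 3.
The 6 still-open variables together cover exactly {1, 2, 4, 5, 6, 7} — 6 values for 6 variables — and 4 appears only in box 1's list, so box 1 = 4.
The 2 variables box 2 and box 5 are confined to {2, 6}, which locks those values in; drop them from box 4, box 6, box 7.
box 6 must be 5 (only option left). Remove 5 from box 4, box 7.
Determined: box 1=4, box 3=3, box 6=5. The other boxes each still have more than one consistent value. That makes 3.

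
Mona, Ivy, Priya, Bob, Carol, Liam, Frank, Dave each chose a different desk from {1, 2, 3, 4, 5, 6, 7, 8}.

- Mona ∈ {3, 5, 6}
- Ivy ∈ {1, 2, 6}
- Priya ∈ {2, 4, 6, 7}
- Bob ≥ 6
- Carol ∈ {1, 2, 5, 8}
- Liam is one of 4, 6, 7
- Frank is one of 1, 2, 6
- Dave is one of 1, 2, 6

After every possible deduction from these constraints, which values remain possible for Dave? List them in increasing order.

Among the 8 variables, 3 fits only Mona (and all 8 values in {1, 2, 3, 4, 5, 6, 7, 8} must be used), so Mona = 3.
The 7 still-open variables together cover exactly {1, 2, 4, 5, 6, 7, 8} — 7 values for 7 variables — and 5 appears only in Carol's list, so Carol = 5.
Among the 6 still-open variables, 8 fits only Bob (and all 6 values in {1, 2, 4, 6, 7, 8} must be used), so Bob = 8.
The 3 variables Ivy, Frank, Dave are confined to {1, 2, 6}, which locks those values in; drop them from Priya, Liam.
No further eliminations apply; Dave can still be any of 1, 2, 6.

1, 2, 6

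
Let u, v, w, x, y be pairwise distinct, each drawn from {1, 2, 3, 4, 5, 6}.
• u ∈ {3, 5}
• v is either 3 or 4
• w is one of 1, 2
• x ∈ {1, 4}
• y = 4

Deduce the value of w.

y has just one choice, so y = 4. Strike 4 from v, x.
v's domain is down to {3}, so v = 3. Eliminate 3 elsewhere: u.
x's domain is down to {1}, so x = 1. Eliminate 1 elsewhere: w.
So w = 2.

2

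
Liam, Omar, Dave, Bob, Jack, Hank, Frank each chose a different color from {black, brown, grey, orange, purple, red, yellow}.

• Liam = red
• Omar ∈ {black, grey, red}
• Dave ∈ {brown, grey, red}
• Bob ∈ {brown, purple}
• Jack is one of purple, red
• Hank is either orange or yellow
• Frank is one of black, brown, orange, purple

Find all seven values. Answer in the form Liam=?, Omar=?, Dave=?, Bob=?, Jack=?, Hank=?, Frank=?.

Liam=red, Omar=black, Dave=grey, Bob=brown, Jack=purple, Hank=yellow, Frank=orange

Liam's domain is down to {red}, so Liam = red. Strike red from Omar, Dave, Jack.
Jack has just one choice, so Jack = purple. Eliminate purple elsewhere: Bob, Frank.
That leaves Bob = brown. Eliminate brown elsewhere: Dave, Frank.
That leaves Dave = grey. Eliminate grey elsewhere: Omar.
Omar's domain is down to {black}, so Omar = black. Eliminate black elsewhere: Frank.
Frank must be orange (only option left). So Hank can't be orange.
Hank's domain is down to {yellow}, so Hank = yellow.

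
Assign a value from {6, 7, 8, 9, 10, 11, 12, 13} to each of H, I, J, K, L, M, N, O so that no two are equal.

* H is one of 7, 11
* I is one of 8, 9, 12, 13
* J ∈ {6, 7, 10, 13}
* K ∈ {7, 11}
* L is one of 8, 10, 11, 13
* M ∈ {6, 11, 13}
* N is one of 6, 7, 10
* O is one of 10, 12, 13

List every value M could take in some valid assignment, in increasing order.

6, 13

The 8 variables draw from only 8 values {6, 7, 8, 9, 10, 11, 12, 13}, so each is used; only I can be 9, hence I = 9.
The 7 still-open variables together cover exactly {6, 7, 8, 10, 11, 12, 13} — 7 values for 7 variables — and 8 appears only in L's list, so L = 8.
The 6 still-open variables together cover exactly {6, 7, 10, 11, 12, 13} — 6 values for 6 variables — and 12 appears only in O's list, so O = 12.
H and K share exactly the 2 values {7, 11}; by pigeonhole those values go to them, so strike 7, 11 from J, M, N.
No further eliminations apply; M can still be any of 6, 13.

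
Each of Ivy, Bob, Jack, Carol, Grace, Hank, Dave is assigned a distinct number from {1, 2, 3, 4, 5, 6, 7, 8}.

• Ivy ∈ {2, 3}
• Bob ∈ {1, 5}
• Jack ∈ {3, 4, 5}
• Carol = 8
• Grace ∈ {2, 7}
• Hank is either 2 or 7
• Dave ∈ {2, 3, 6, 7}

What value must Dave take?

Carol must be 8 (only option left).
Grace and Hank share exactly the 2 values {2, 7}; by pigeonhole those values go to them, so strike 2, 7 from Ivy, Dave.
Ivy must be 3 (only option left). Eliminate 3 elsewhere: Jack, Dave.
So Dave = 6.

6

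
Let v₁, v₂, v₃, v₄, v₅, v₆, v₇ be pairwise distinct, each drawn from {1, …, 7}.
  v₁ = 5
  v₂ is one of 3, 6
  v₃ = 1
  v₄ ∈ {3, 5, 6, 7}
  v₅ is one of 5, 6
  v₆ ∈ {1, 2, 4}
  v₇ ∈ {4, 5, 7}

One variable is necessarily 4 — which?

v₇

v₁ has just one choice, so v₁ = 5. Remove 5 from v₄, v₅, v₇.
v₃ has just one choice, so v₃ = 1. Eliminate 1 elsewhere: v₆.
v₅ must be 6 (only option left). Remove 6 from v₂, v₄.
v₂ must be 3 (only option left). So v₄ can't be 3.
That leaves v₄ = 7. Strike 7 from v₇.
So 4 goes to v₇.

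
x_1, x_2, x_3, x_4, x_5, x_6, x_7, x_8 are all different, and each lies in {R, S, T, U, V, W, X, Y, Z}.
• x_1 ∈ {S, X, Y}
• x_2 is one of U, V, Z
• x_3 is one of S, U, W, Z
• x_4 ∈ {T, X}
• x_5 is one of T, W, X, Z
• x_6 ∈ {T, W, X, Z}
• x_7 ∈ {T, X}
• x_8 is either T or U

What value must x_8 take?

U

Among the 8 variables, V fits only x_2 (and all 8 values in {S, T, U, V, W, X, Y, Z} must be used), so x_2 = V.
The 7 still-open variables draw from only 7 values {S, T, U, W, X, Y, Z}, so each is used; only x_1 can be Y, hence x_1 = Y.
The 6 still-open variables draw from only 6 values {S, T, U, W, X, Z}, so each is used; only x_3 can be S, hence x_3 = S.
The 5 still-open variables together cover exactly {T, U, W, X, Z} — 5 values for 5 variables — and U appears only in x_8's list, so x_8 = U.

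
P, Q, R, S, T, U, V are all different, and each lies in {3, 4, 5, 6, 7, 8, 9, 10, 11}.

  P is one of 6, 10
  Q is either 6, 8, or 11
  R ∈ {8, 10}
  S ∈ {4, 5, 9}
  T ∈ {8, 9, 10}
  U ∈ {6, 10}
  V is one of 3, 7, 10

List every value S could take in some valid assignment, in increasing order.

4, 5

P and U share exactly the 2 values {6, 10}; by pigeonhole those values go to them, so strike 6, 10 from Q, R, T, V.
R has just one choice, so R = 8. Remove 8 from Q, T.
That leaves T = 9. So S can't be 9.
Q has just one choice, so Q = 11.
No further eliminations apply; S can still be any of 4, 5.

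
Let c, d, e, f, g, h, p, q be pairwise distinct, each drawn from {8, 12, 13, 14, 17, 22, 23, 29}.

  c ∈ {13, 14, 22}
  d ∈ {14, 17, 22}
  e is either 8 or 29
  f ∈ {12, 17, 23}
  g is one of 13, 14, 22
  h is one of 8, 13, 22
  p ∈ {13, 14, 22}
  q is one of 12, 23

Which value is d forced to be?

The 8 variables draw from only 8 values {8, 12, 13, 14, 17, 22, 23, 29}, so each is used; only e can be 29, hence e = 29.
The 7 still-open variables together cover exactly {8, 12, 13, 14, 17, 22, 23} — 7 values for 7 variables — and 8 appears only in h's list, so h = 8.
The 3 variables c, g, p are confined to {13, 14, 22}, which locks those values in; drop them from d.
So d = 17.

17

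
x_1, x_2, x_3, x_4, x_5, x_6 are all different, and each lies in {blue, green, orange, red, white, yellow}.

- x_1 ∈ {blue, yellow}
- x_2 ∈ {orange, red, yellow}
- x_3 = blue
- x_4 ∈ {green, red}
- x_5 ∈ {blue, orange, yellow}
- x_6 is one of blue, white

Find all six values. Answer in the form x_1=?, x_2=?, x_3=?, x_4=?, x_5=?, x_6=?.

x_1=yellow, x_2=red, x_3=blue, x_4=green, x_5=orange, x_6=white

x_3 must be blue (only option left). Remove blue from x_1, x_5, x_6.
x_6's domain is down to {white}, so x_6 = white.
x_1's domain is down to {yellow}, so x_1 = yellow. Eliminate yellow elsewhere: x_2, x_5.
x_5's domain is down to {orange}, so x_5 = orange. So x_2 can't be orange.
That leaves x_2 = red. Remove red from x_4.
x_4 has just one choice, so x_4 = green.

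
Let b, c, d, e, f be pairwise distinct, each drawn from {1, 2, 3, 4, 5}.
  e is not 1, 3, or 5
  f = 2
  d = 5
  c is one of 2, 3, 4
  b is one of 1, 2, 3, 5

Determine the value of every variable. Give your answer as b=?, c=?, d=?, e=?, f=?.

b=1, c=3, d=5, e=4, f=2

d must be 5 (only option left). Remove 5 from b.
That leaves f = 2. So b, c, e can't be 2.
That leaves e = 4. Eliminate 4 elsewhere: c.
c's domain is down to {3}, so c = 3. Eliminate 3 elsewhere: b.
b must be 1 (only option left).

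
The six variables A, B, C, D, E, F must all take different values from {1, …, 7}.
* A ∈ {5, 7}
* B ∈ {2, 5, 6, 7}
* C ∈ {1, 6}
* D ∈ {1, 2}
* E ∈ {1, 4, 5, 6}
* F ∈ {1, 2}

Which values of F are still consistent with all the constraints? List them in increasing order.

1, 2

The 6 variables draw from only 6 values {1, 2, 4, 5, 6, 7}, so each is used; only E can be 4, hence E = 4.
D and F between them cover only {1, 2} — a naked pair. Remove those values from B, C.
C has just one choice, so C = 6. So B can't be 6.
No further eliminations apply; F can still be any of 1, 2.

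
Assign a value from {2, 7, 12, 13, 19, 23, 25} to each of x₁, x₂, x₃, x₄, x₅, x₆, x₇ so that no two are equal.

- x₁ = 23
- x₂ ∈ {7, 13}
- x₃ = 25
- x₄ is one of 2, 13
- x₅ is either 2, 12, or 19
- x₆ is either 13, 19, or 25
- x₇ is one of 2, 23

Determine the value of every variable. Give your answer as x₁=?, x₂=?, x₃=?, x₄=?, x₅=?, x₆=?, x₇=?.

x₁=23, x₂=7, x₃=25, x₄=13, x₅=12, x₆=19, x₇=2

x₁ must be 23 (only option left). So x₇ can't be 23.
x₃'s domain is down to {25}, so x₃ = 25. So x₆ can't be 25.
x₇ must be 2 (only option left). Remove 2 from x₄, x₅.
That leaves x₄ = 13. Remove 13 from x₂, x₆.
x₆ has just one choice, so x₆ = 19. So x₅ can't be 19.
x₂ must be 7 (only option left).
x₅ must be 12 (only option left).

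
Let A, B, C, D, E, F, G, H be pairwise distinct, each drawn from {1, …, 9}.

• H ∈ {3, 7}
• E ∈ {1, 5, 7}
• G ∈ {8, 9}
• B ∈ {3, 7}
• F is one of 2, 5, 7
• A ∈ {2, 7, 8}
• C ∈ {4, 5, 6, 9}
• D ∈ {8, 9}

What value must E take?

1

The 2 variables B and H are confined to {3, 7}, which locks those values in; drop them from A, E, F.
D and G between them cover only {8, 9} — a naked pair. Remove those values from A, C.
A must be 2 (only option left). So F can't be 2.
F's domain is down to {5}, so F = 5. Remove 5 from C, E.
So E = 1.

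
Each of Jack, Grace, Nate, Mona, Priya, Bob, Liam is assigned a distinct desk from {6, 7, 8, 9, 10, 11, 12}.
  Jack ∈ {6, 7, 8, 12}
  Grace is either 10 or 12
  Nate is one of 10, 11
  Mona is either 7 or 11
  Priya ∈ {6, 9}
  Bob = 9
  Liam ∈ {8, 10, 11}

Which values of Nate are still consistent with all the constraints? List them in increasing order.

Bob's domain is down to {9}, so Bob = 9. Strike 9 from Priya.
Priya's domain is down to {6}, so Priya = 6. Eliminate 6 elsewhere: Jack.
No further eliminations apply; Nate can still be any of 10, 11.

10, 11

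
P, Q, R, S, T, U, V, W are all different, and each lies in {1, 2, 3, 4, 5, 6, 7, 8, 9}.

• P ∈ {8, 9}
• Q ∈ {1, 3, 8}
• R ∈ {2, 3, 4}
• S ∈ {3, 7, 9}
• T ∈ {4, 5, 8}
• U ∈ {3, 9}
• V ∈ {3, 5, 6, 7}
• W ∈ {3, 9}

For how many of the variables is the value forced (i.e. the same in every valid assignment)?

The 2 variables U and W are confined to {3, 9}, which locks those values in; drop them from P, Q, R, S, V.
That leaves P = 8. So Q, T can't be 8.
Q's domain is down to {1}, so Q = 1.
S's domain is down to {7}, so S = 7. Remove 7 from V.
Determined: P=8, Q=1, S=7. The other variables each still have more than one consistent value. That makes 3.

3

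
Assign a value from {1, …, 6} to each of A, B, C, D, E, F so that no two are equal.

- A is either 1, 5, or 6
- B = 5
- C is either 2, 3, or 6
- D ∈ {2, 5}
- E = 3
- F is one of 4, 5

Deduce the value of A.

1

B has just one choice, so B = 5. Strike 5 from A, D, F.
D must be 2 (only option left). So C can't be 2.
That leaves E = 3. Eliminate 3 elsewhere: C.
F has just one choice, so F = 4.
C's domain is down to {6}, so C = 6. Strike 6 from A.
So A = 1.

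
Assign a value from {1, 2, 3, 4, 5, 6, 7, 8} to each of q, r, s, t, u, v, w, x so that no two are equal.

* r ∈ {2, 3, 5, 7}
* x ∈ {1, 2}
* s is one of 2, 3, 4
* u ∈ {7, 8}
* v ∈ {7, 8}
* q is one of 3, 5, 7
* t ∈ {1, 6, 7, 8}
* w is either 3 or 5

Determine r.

The 8 variables together cover exactly {1, 2, 3, 4, 5, 6, 7, 8} — 8 values for 8 variables — and 4 appears only in s's list, so s = 4.
The 7 still-open variables together cover exactly {1, 2, 3, 5, 6, 7, 8} — 7 values for 7 variables — and 6 appears only in t's list, so t = 6.
The 6 still-open variables together cover exactly {1, 2, 3, 5, 7, 8} — 6 values for 6 variables — and 1 appears only in x's list, so x = 1.
Among the 5 still-open variables, 2 fits only r (and all 5 values in {2, 3, 5, 7, 8} must be used), so r = 2.

2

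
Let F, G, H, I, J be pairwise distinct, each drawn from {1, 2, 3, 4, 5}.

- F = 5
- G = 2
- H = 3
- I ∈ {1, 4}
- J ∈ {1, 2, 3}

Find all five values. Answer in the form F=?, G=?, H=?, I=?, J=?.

F must be 5 (only option left).
That leaves G = 2. Strike 2 from J.
H's domain is down to {3}, so H = 3. Remove 3 from J.
J has just one choice, so J = 1. Strike 1 from I.
I's domain is down to {4}, so I = 4.

F=5, G=2, H=3, I=4, J=1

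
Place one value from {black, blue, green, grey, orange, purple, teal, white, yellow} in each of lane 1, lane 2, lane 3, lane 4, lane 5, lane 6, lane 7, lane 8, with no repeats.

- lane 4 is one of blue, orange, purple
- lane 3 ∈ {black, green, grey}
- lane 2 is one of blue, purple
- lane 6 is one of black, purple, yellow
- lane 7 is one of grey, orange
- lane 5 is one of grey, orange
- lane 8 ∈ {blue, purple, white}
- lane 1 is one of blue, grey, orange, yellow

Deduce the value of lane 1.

yellow

The 8 variables together cover exactly {black, blue, green, grey, orange, purple, white, yellow} — 8 values for 8 variables — and green appears only in lane 3's list, so lane 3 = green.
The 7 still-open variables draw from only 7 values {black, blue, grey, orange, purple, white, yellow}, so each is used; only lane 6 can be black, hence lane 6 = black.
The 6 still-open variables together cover exactly {blue, grey, orange, purple, white, yellow} — 6 values for 6 variables — and white appears only in lane 8's list, so lane 8 = white.
The 5 still-open variables together cover exactly {blue, grey, orange, purple, yellow} — 5 values for 5 variables — and yellow appears only in lane 1's list, so lane 1 = yellow.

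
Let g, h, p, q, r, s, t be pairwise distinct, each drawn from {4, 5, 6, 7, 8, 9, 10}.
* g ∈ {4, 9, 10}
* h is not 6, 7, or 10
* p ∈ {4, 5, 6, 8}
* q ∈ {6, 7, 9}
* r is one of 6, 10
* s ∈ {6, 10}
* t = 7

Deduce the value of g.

4

t's domain is down to {7}, so t = 7. Eliminate 7 elsewhere: q.
r and s between them cover only {6, 10} — a naked pair. Remove those values from g, p, q.
q has just one choice, so q = 9. Eliminate 9 elsewhere: g, h.
So g = 4.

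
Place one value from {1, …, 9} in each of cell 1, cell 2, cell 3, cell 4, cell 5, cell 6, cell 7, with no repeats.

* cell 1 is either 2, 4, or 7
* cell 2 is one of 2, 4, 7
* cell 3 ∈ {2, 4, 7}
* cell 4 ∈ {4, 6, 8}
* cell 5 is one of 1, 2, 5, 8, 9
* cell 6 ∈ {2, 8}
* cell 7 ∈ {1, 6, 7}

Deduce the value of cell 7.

cell 1, cell 2, cell 3 share exactly the 3 values {2, 4, 7}; by pigeonhole those values go to them, so strike 2, 4, 7 from cell 4, cell 5, cell 6, cell 7.
cell 6 has just one choice, so cell 6 = 8. Eliminate 8 elsewhere: cell 4, cell 5.
That leaves cell 4 = 6. So cell 7 can't be 6.
So cell 7 = 1.

1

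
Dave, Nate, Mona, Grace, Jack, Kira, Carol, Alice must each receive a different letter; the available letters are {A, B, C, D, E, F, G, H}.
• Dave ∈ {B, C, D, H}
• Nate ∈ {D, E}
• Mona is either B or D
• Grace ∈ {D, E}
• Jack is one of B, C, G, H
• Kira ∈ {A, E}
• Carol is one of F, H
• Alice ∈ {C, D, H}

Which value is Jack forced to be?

G

The 8 variables draw from only 8 values {A, B, C, D, E, F, G, H}, so each is used; only Kira can be A, hence Kira = A.
Among the 7 still-open variables, F fits only Carol (and all 7 values in {B, C, D, E, F, G, H} must be used), so Carol = F.
The 6 still-open variables draw from only 6 values {B, C, D, E, G, H}, so each is used; only Jack can be G, hence Jack = G.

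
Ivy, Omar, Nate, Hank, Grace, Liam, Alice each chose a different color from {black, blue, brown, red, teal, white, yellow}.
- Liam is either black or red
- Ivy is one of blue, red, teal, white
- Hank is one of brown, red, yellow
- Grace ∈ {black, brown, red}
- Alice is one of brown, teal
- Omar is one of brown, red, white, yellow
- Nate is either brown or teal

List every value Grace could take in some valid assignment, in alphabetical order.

The 7 variables together cover exactly {black, blue, brown, red, teal, white, yellow} — 7 values for 7 variables — and blue appears only in Ivy's list, so Ivy = blue.
Among the 6 still-open variables, white fits only Omar (and all 6 values in {black, brown, red, teal, white, yellow} must be used), so Omar = white.
The 5 still-open variables together cover exactly {black, brown, red, teal, yellow} — 5 values for 5 variables — and yellow appears only in Hank's list, so Hank = yellow.
Nate and Alice share exactly the 2 values {brown, teal}; by pigeonhole those values go to them, so strike brown, teal from Grace.
No further eliminations apply; Grace can still be any of black, red.

black, red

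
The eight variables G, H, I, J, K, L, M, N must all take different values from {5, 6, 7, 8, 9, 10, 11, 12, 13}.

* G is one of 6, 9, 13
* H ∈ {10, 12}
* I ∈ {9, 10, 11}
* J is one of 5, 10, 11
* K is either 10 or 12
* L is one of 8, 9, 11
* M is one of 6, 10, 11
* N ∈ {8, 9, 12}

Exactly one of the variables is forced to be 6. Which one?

M

The 8 variables draw from only 8 values {5, 6, 8, 9, 10, 11, 12, 13}, so each is used; only J can be 5, hence J = 5.
The 7 still-open variables together cover exactly {6, 8, 9, 10, 11, 12, 13} — 7 values for 7 variables — and 13 appears only in G's list, so G = 13.
Among the 6 still-open variables, 6 fits only M (and all 6 values in {6, 8, 9, 10, 11, 12} must be used), so M = 6.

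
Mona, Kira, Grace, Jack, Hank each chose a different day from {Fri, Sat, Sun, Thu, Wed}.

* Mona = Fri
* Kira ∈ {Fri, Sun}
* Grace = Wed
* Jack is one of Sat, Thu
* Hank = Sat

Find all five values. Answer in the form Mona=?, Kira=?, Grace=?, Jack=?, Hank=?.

Mona's domain is down to {Fri}, so Mona = Fri. Eliminate Fri elsewhere: Kira.
Kira has just one choice, so Kira = Sun.
That leaves Grace = Wed.
That leaves Hank = Sat. Strike Sat from Jack.
That leaves Jack = Thu.

Mona=Fri, Kira=Sun, Grace=Wed, Jack=Thu, Hank=Sat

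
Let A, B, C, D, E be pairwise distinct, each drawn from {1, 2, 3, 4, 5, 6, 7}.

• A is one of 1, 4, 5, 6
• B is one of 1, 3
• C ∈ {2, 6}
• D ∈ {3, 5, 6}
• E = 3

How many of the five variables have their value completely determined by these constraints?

2

E must be 3 (only option left). Remove 3 from B, D.
B has just one choice, so B = 1. Eliminate 1 elsewhere: A.
Determined: B=1, E=3. The other variables each still have more than one consistent value. That makes 2.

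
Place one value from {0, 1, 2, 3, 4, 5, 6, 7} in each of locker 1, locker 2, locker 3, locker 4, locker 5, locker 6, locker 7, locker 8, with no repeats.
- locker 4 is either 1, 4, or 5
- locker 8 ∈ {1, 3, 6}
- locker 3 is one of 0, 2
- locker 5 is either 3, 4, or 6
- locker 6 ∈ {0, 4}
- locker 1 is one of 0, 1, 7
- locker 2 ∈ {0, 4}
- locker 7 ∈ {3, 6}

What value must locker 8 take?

Among the 8 variables, 2 fits only locker 3 (and all 8 values in {0, 1, 2, 3, 4, 5, 6, 7} must be used), so locker 3 = 2.
Among the 7 still-open variables, 5 fits only locker 4 (and all 7 values in {0, 1, 3, 4, 5, 6, 7} must be used), so locker 4 = 5.
Among the 6 still-open variables, 7 fits only locker 1 (and all 6 values in {0, 1, 3, 4, 6, 7} must be used), so locker 1 = 7.
The 5 still-open variables together cover exactly {0, 1, 3, 4, 6} — 5 values for 5 variables — and 1 appears only in locker 8's list, so locker 8 = 1.

1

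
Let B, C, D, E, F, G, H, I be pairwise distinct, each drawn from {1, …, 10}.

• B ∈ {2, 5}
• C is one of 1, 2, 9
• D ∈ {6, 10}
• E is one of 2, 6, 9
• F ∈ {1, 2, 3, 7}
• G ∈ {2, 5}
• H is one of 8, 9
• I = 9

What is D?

I must be 9 (only option left). Remove 9 from C, E, H.
H has just one choice, so H = 8.
B and G between them cover only {2, 5} — a naked pair. Remove those values from C, E, F.
C has just one choice, so C = 1. So F can't be 1.
That leaves E = 6. Remove 6 from D.
So D = 10.

10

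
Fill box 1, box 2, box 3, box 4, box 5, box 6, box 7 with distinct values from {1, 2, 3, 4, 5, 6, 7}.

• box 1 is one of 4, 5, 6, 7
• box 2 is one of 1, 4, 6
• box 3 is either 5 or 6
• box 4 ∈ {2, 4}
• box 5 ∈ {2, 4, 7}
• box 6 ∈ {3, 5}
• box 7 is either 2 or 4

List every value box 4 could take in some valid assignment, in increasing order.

The 7 variables together cover exactly {1, 2, 3, 4, 5, 6, 7} — 7 values for 7 variables — and 1 appears only in box 2's list, so box 2 = 1.
The 6 still-open variables together cover exactly {2, 3, 4, 5, 6, 7} — 6 values for 6 variables — and 3 appears only in box 6's list, so box 6 = 3.
box 4 and box 7 between them cover only {2, 4} — a naked pair. Remove those values from box 1, box 5.
box 5 must be 7 (only option left). Eliminate 7 elsewhere: box 1.
No further eliminations apply; box 4 can still be any of 2, 4.

2, 4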